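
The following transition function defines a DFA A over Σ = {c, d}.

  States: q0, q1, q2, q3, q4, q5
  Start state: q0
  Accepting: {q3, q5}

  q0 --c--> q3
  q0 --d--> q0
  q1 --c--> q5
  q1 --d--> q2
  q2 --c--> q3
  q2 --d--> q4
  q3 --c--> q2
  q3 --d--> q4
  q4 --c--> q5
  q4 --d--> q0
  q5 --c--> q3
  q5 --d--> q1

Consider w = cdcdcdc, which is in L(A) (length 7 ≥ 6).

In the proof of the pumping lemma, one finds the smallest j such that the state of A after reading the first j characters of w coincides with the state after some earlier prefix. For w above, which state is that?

Run of A on w = c d c d c d c:
  step 0: q0  (start)
  step 1: q3  (read c: q0→q3)
  step 2: q4  (read d: q3→q4)
  step 3: q5  (read c: q4→q5)
  step 4: q1  (read d: q5→q1)
  step 5: q5  (read c: q1→q5)   ← first repeat (q5 seen earlier)
  step 6: q1  (read d: q5→q1)
  step 7: q5  (read c: q1→q5)

The earliest repeat is at step j = 5: A is in q5, which it already visited at step i = 3.

q5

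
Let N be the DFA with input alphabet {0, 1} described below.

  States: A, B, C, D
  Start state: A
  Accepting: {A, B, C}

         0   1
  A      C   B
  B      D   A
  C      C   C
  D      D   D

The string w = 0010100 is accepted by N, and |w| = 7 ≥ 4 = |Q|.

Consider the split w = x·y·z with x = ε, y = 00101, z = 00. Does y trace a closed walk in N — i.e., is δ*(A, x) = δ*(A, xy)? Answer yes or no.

State sequence: A -0-> C -0-> C -1-> C -0-> C -1-> C

After x (step 0): A. After xy (step 5): C.
They differ (A ≠ C), so y is not a cycle from the state after x; this split is not the one the pumping-lemma construction produces, and pumping y need not keep the string in L(N).

no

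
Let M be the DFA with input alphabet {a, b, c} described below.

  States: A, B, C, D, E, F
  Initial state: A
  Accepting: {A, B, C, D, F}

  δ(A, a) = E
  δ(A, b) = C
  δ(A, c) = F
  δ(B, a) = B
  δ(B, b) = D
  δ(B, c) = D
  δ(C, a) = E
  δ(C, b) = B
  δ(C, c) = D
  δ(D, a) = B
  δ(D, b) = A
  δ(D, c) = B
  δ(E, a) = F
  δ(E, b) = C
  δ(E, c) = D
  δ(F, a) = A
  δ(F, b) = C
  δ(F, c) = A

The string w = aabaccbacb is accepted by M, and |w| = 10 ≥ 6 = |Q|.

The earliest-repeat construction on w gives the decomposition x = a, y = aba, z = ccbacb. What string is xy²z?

aabaabaccbacb

xy^2z = a·aba·aba·ccbacb = aabaabaccbacb.
Reading y = aba takes M from E back to E, so after x·y·y the machine is still in E, and z then leads to the accepting state A. Hence aabaabaccbacb ∈ L(M).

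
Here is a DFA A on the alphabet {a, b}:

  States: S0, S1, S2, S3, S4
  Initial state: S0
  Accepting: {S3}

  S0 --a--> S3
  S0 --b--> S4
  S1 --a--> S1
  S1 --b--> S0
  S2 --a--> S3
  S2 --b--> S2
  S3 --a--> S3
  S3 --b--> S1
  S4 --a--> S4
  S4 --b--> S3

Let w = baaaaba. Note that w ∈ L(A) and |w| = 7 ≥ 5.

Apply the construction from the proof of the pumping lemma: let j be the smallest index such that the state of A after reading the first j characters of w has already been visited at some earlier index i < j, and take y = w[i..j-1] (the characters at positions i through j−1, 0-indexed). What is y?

Run of A on w = b a a a a b a:
  step 0: S0  (start)
  step 1: S4  (read b: S0→S4)
  step 2: S4  (read a: S4→S4)   ← first repeat (S4 seen earlier)
  step 3: S4  (read a: S4→S4)
  step 4: S4  (read a: S4→S4)
  step 5: S4  (read a: S4→S4)
  step 6: S3  (read b: S4→S3)
  step 7: S3  (read a: S3→S3)

So i = 1, j = 2, giving x = w[0:1] = b, y = w[1:2] = a, z = w[2:7] = aaaba.
Check: |xy| = 2 ≤ 5 and |y| = 1 ≥ 1. Reading y takes A from S4 back to S4, so every xyⁱz is accepted.

a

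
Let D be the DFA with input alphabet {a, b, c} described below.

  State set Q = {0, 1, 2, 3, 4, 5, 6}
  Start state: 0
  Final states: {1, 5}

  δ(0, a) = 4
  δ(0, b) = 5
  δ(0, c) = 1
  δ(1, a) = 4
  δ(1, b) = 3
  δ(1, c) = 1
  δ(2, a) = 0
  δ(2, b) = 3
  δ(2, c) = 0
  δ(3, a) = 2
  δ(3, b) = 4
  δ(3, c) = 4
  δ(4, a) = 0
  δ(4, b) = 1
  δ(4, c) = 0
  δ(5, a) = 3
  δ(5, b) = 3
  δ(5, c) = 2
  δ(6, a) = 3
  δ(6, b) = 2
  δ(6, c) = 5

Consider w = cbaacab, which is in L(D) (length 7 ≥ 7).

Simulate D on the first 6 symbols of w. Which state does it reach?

4

State sequence: 0 -c-> 1 -b-> 3 -a-> 2 -a-> 0 -c-> 1 -a-> 4

After reading 6 characters, D is in state 4.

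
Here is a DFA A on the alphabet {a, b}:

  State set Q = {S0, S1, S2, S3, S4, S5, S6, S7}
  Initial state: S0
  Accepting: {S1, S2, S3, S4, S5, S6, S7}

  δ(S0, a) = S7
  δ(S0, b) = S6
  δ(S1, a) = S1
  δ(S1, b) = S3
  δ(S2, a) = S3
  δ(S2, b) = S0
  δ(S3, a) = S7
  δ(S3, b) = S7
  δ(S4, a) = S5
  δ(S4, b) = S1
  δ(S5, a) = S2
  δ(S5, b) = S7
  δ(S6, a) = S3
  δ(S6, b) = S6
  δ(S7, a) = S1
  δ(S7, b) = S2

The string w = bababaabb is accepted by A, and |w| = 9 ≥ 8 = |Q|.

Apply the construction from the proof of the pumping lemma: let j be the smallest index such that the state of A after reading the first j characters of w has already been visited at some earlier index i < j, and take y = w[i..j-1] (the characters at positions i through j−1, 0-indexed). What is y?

bab

State sequence: S0 -b-> S6 -a-> S3 -b-> S7 -a-> S1 -b-> S3 -a-> S7 -a-> S1 -b-> S3 -b-> S7
First repeat at step 5: S3 was already visited.

So i = 2, j = 5, giving x = w[0:2] = ba, y = w[2:5] = bab, z = w[5:9] = aabb.
Check: |xy| = 5 ≤ 8 and |y| = 3 ≥ 1. Reading y takes A from S3 back to S3, so every xyⁱz is accepted.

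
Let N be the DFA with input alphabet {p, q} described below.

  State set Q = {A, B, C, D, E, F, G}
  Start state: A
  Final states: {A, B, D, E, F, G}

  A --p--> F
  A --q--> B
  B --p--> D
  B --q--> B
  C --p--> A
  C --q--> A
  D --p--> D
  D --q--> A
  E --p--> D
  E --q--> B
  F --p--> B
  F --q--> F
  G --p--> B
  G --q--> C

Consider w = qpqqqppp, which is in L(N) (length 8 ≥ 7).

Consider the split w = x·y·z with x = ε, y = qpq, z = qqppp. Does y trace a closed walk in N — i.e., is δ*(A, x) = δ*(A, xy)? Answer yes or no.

yes

State sequence: A -q-> B -p-> D -q-> A

After x (step 0): A. After xy (step 3): A.
They match, so y = qpq drives N around a cycle from A back to itself; pumping y any number of times keeps N in A before reading z, and xyⁱz ∈ L(N) for every i ≥ 0.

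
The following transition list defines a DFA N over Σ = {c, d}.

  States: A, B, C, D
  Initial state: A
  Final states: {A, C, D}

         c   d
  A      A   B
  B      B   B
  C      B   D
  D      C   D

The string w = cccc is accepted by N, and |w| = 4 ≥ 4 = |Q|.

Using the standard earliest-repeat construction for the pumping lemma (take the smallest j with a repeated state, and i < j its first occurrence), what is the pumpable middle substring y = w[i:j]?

State sequence: A -c-> A -c-> A -c-> A -c-> A
First repeat at step 1: A was already visited.

So i = 0, j = 1, giving x = w[0:0] = ε, y = w[0:1] = c, z = w[1:4] = ccc.
Check: |xy| = 1 ≤ 4 and |y| = 1 ≥ 1. Reading y takes N from A back to A, so every xyⁱz is accepted.

c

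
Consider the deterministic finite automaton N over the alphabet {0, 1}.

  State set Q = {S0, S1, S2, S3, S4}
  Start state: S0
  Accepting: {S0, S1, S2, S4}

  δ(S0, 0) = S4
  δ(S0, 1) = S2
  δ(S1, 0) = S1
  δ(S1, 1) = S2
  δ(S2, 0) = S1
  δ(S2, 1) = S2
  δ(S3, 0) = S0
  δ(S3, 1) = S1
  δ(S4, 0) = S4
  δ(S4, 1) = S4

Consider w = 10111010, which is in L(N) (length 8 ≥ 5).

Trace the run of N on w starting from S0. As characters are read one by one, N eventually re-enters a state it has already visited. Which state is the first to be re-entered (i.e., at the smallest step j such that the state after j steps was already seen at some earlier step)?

State sequence: S0 -1-> S2 -0-> S1 -1-> S2 -1-> S2 -1-> S2 -0-> S1 -1-> S2 -0-> S1
First repeat at step 3: S2 was already visited.

The earliest repeat is at step j = 3: N is in S2, which it already visited at step i = 1.
Since N has 5 states, any run of length ≥ 5 visits 5+1 states, so by pigeonhole some state repeats within the first 5 steps — that repeat gives the pumpable loop.

S2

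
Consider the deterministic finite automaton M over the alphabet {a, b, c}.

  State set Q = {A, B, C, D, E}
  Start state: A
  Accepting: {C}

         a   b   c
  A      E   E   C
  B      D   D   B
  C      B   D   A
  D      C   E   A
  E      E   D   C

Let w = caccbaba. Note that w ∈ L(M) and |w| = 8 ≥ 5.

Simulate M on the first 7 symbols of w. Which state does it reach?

Run of M on the first 7 characters of w = c a c c b a b:
  step 0: A  (start)
  step 1: C  (read c: A→C)
  step 2: B  (read a: C→B)
  step 3: B  (read c: B→B)
  step 4: B  (read c: B→B)
  step 5: D  (read b: B→D)
  step 6: C  (read a: D→C)
  step 7: D  (read b: C→D)

After reading 7 characters, M is in state D.

D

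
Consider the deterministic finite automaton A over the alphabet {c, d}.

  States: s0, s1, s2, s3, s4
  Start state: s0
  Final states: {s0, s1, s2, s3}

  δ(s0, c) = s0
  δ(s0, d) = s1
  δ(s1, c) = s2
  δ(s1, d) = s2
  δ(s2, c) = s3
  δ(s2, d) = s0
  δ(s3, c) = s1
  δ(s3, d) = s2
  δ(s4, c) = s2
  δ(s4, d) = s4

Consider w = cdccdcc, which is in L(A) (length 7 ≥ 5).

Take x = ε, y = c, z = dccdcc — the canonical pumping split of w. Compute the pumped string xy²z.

xy^2z = ε·c·c·dccdcc = ccdccdcc.
Reading y = c takes A from s0 back to s0, so after x·y·y the machine is still in s0, and z then leads to the accepting state s1. Hence ccdccdcc ∈ L(A).

ccdccdcc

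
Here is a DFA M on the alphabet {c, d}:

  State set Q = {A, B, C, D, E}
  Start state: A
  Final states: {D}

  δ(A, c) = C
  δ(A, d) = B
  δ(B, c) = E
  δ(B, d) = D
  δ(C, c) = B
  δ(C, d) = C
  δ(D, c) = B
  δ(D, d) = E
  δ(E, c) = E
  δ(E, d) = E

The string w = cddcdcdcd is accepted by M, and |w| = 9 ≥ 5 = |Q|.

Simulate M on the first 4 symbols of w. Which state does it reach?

State sequence: A -c-> C -d-> C -d-> C -c-> B

After reading 4 characters, M is in state B.

B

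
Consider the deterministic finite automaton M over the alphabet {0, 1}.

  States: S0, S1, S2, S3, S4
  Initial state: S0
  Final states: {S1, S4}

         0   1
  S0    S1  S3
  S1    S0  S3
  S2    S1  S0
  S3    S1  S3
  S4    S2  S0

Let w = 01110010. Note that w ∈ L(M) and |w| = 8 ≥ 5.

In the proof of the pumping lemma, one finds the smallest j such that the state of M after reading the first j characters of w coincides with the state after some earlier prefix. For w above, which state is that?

S3

Run of M on w = 0 1 1 1 0 0 1 0:
  step 0: S0  (start)
  step 1: S1  (read 0: S0→S1)
  step 2: S3  (read 1: S1→S3)
  step 3: S3  (read 1: S3→S3)   ← first repeat (S3 seen earlier)
  step 4: S3  (read 1: S3→S3)
  step 5: S1  (read 0: S3→S1)
  step 6: S0  (read 0: S1→S0)
  step 7: S3  (read 1: S0→S3)
  step 8: S1  (read 0: S3→S1)

The earliest repeat is at step j = 3: M is in S3, which it already visited at step i = 2.
Pumping length from the standard proof: p = 5 (the number of states). The repeated state found above gives |xy| = j ≤ 5 and |y| = j − i ≥ 1.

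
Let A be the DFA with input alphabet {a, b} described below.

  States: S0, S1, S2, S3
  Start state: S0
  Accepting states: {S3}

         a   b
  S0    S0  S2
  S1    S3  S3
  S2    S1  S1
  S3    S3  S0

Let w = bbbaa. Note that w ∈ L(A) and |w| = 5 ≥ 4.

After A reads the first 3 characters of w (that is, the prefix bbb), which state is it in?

Run of A on the first 3 characters of w = b b b:
  step 0: S0  (start)
  step 1: S2  (read b: S0→S2)
  step 2: S1  (read b: S2→S1)
  step 3: S3  (read b: S1→S3)

After reading 3 characters, A is in state S3.

S3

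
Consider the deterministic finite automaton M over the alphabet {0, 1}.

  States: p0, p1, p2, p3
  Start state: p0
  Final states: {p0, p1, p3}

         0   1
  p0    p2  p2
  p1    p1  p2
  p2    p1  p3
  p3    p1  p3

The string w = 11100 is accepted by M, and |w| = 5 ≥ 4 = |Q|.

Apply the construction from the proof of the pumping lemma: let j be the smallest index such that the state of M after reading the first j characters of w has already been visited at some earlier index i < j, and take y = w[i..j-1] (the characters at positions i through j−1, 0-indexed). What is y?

State sequence: p0 -1-> p2 -1-> p3 -1-> p3 -0-> p1 -0-> p1
First repeat at step 3: p3 was already visited.

So i = 2, j = 3, giving x = w[0:2] = 11, y = w[2:3] = 1, z = w[3:5] = 00.
Check: |xy| = 3 ≤ 4 and |y| = 1 ≥ 1. Reading y takes M from p3 back to p3, so every xyⁱz is accepted.
Pumping length from the standard proof: p = 4 (the number of states). The repeated state found above gives |xy| = j ≤ 4 and |y| = j − i ≥ 1.

1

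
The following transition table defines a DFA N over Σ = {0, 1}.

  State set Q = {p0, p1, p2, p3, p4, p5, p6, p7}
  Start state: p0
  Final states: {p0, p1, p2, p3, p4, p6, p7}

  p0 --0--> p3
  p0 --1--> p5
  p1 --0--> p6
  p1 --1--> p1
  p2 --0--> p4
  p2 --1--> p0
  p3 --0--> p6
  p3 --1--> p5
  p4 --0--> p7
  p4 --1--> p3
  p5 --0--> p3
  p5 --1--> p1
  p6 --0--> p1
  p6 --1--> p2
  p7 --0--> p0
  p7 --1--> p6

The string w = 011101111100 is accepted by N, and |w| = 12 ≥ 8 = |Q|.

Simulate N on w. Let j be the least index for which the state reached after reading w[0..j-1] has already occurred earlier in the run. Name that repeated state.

p1

State sequence: p0 -0-> p3 -1-> p5 -1-> p1 -1-> p1 -0-> p6 -1-> p2 -1-> p0 -1-> p5 -1-> p1 -1-> p1 -0-> p6 -0-> p1
First repeat at step 4: p1 was already visited.

The earliest repeat is at step j = 4: N is in p1, which it already visited at step i = 3.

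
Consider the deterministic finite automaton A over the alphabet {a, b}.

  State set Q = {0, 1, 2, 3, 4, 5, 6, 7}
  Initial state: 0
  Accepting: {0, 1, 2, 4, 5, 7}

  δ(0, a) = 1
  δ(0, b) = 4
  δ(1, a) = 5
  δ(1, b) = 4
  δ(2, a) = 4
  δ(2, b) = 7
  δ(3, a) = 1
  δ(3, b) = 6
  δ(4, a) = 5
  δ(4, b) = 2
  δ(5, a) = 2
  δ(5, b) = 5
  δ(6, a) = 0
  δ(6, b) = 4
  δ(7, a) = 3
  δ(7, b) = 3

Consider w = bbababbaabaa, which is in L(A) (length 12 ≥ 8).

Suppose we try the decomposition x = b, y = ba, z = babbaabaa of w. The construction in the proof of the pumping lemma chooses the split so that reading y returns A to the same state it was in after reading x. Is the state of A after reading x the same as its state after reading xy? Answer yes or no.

Run of A on the first 3 characters of w = b b a:
  step 0: 0  (start)
  step 1: 4  (read b: 0→4)
  step 2: 2  (read b: 4→2)
  step 3: 4  (read a: 2→4)

After x (step 1): 4. After xy (step 3): 4.
They match, so y = ba drives A around a cycle from 4 back to itself; pumping y any number of times keeps A in 4 before reading z, and xyⁱz ∈ L(A) for every i ≥ 0.

yes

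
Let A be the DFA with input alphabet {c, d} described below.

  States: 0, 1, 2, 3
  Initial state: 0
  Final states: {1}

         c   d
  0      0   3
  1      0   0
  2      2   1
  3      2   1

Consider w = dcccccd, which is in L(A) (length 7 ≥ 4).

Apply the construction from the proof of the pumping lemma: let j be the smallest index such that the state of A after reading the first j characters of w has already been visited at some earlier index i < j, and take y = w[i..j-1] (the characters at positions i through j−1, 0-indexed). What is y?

State sequence: 0 -d-> 3 -c-> 2 -c-> 2 -c-> 2 -c-> 2 -c-> 2 -d-> 1
First repeat at step 3: 2 was already visited.

So i = 2, j = 3, giving x = w[0:2] = dc, y = w[2:3] = c, z = w[3:7] = cccd.
Check: |xy| = 3 ≤ 4 and |y| = 1 ≥ 1. Reading y takes A from 2 back to 2, so every xyⁱz is accepted.

c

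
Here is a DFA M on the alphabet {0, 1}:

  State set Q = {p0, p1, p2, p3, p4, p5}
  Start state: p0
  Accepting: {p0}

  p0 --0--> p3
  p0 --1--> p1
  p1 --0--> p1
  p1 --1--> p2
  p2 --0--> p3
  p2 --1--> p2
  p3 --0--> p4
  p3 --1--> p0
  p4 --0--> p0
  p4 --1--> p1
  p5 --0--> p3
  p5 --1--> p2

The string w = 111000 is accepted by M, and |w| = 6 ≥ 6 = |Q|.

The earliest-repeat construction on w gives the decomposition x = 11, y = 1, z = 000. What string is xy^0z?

xy⁰z = xz = 11·000 = 11000.
Reading y = 1 takes M from p2 back to p2, so after x the machine is still in p2, and z then leads to the accepting state p0. Hence 11000 ∈ L(M).

11000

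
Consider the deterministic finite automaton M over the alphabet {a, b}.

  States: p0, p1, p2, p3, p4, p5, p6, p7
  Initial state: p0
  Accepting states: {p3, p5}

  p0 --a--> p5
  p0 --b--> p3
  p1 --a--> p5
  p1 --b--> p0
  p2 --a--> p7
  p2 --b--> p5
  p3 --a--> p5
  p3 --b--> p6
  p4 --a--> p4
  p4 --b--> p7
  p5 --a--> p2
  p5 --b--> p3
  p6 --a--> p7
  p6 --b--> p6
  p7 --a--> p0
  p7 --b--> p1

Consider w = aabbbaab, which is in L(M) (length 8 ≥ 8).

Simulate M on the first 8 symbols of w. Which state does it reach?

p3

Run of M on the first 8 characters of w = a a b b b a a b:
  step 0: p0  (start)
  step 1: p5  (read a: p0→p5)
  step 2: p2  (read a: p5→p2)
  step 3: p5  (read b: p2→p5)
  step 4: p3  (read b: p5→p3)
  step 5: p6  (read b: p3→p6)
  step 6: p7  (read a: p6→p7)
  step 7: p0  (read a: p7→p0)
  step 8: p3  (read b: p0→p3)

After reading 8 characters, M is in state p3.
(This kind of state-tracing is the core of the pumping-lemma construction: with 8 states, pigeonhole forces a repeat within the first 8 steps.)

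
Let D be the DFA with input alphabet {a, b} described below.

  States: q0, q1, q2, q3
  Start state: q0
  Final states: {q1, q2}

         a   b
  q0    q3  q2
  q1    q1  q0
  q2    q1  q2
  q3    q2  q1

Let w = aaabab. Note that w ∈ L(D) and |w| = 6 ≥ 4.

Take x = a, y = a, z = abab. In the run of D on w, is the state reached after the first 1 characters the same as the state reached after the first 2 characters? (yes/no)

State sequence: q0 -a-> q3 -a-> q2

After x (step 1): q3. After xy (step 2): q2.
They differ (q3 ≠ q2), so y is not a cycle from the state after x; this split is not the one the pumping-lemma construction produces, and pumping y need not keep the string in L(D).

no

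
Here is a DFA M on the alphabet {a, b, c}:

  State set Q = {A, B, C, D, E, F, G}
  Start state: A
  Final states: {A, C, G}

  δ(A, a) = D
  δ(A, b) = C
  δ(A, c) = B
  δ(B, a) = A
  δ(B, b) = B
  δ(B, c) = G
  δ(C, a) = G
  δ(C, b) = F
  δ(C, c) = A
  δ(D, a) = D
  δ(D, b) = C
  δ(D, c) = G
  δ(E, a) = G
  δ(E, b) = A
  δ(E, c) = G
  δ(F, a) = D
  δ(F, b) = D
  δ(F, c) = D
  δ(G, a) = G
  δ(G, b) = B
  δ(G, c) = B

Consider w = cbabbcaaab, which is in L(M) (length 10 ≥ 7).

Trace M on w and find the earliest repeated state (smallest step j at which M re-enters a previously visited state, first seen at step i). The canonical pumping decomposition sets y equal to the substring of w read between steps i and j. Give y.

b

State sequence: A -c-> B -b-> B -a-> A -b-> C -b-> F -c-> D -a-> D -a-> D -a-> D -b-> C
First repeat at step 2: B was already visited.

So i = 1, j = 2, giving x = w[0:1] = c, y = w[1:2] = b, z = w[2:10] = abbcaaab.
Check: |xy| = 2 ≤ 7 and |y| = 1 ≥ 1. Reading y takes M from B back to B, so every xyⁱz is accepted.
The DFA has 7 states, so the proof of the pumping lemma guarantees a repeated state among the first 7+1 visited; the segment between the two visits is the pumpable y.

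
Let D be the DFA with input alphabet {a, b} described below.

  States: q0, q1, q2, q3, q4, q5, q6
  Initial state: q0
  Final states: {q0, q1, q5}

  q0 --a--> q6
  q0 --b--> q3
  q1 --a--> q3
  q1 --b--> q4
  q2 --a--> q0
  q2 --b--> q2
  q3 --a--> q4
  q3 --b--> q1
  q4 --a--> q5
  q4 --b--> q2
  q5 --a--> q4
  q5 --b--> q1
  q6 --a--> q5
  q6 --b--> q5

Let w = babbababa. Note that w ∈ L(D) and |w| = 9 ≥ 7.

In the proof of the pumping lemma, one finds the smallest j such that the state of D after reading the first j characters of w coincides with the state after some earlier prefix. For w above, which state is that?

Run of D on w = b a b b a b a b a:
  step 0: q0  (start)
  step 1: q3  (read b: q0→q3)
  step 2: q4  (read a: q3→q4)
  step 3: q2  (read b: q4→q2)
  step 4: q2  (read b: q2→q2)   ← first repeat (q2 seen earlier)
  step 5: q0  (read a: q2→q0)
  step 6: q3  (read b: q0→q3)
  step 7: q4  (read a: q3→q4)
  step 8: q2  (read b: q4→q2)
  step 9: q0  (read a: q2→q0)

The earliest repeat is at step j = 4: D is in q2, which it already visited at step i = 3.
Pumping length from the standard proof: p = 7 (the number of states). The repeated state found above gives |xy| = j ≤ 7 and |y| = j − i ≥ 1.

q2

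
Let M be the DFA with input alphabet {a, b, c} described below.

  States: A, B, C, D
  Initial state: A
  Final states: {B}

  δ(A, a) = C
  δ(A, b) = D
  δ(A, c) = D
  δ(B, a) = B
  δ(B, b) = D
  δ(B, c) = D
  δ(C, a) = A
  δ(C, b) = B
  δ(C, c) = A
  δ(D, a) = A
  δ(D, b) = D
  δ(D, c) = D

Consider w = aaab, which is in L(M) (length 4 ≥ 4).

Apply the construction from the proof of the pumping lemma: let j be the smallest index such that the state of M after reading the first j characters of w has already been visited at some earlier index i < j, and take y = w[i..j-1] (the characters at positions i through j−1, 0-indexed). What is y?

aa

State sequence: A -a-> C -a-> A -a-> C -b-> B
First repeat at step 2: A was already visited.

So i = 0, j = 2, giving x = w[0:0] = ε, y = w[0:2] = aa, z = w[2:4] = ab.
Check: |xy| = 2 ≤ 4 and |y| = 2 ≥ 1. Reading y takes M from A back to A, so every xyⁱz is accepted.
Since M has 4 states, any run of length ≥ 4 visits 4+1 states, so by pigeonhole some state repeats within the first 4 steps — that repeat gives the pumpable loop.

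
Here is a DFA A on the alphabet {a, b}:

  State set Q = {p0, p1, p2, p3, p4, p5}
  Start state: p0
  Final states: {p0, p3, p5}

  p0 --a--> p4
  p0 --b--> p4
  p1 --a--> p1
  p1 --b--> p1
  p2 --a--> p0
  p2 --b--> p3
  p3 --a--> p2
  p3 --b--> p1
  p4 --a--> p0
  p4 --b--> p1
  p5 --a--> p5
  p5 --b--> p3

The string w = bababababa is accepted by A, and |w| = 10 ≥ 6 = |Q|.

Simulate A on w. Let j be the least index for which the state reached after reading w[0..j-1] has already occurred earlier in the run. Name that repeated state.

p0

State sequence: p0 -b-> p4 -a-> p0 -b-> p4 -a-> p0 -b-> p4 -a-> p0 -b-> p4 -a-> p0 -b-> p4 -a-> p0
First repeat at step 2: p0 was already visited.

The earliest repeat is at step j = 2: A is in p0, which it already visited at step i = 0.
With |Q| = 6, pigeonhole forces a state repeat no later than step 6; the substring read between the first and second visits to that state can be pumped.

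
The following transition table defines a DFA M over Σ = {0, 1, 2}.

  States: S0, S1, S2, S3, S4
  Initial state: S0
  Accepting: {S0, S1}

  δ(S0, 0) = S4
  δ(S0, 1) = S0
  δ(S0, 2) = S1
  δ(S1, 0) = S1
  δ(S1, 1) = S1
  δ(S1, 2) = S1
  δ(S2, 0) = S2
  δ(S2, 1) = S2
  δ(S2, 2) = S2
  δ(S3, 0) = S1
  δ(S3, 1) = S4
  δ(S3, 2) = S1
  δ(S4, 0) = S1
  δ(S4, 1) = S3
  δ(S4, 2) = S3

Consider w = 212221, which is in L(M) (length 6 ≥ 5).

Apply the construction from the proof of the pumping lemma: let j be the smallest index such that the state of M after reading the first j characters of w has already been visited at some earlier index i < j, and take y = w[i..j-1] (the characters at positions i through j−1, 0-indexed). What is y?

1

Run of M on w = 2 1 2 2 2 1:
  step 0: S0  (start)
  step 1: S1  (read 2: S0→S1)
  step 2: S1  (read 1: S1→S1)   ← first repeat (S1 seen earlier)
  step 3: S1  (read 2: S1→S1)
  step 4: S1  (read 2: S1→S1)
  step 5: S1  (read 2: S1→S1)
  step 6: S1  (read 1: S1→S1)

So i = 1, j = 2, giving x = w[0:1] = 2, y = w[1:2] = 1, z = w[2:6] = 2221.
Check: |xy| = 2 ≤ 5 and |y| = 1 ≥ 1. Reading y takes M from S1 back to S1, so every xyⁱz is accepted.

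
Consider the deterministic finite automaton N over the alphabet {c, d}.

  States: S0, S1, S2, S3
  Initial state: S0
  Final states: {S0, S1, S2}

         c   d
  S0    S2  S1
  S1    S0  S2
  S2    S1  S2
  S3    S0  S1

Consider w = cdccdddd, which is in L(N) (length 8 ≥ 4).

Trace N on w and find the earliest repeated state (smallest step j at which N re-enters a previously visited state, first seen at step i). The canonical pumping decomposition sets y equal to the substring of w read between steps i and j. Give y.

d

State sequence: S0 -c-> S2 -d-> S2 -c-> S1 -c-> S0 -d-> S1 -d-> S2 -d-> S2 -d-> S2
First repeat at step 2: S2 was already visited.

So i = 1, j = 2, giving x = w[0:1] = c, y = w[1:2] = d, z = w[2:8] = ccdddd.
Check: |xy| = 2 ≤ 4 and |y| = 1 ≥ 1. Reading y takes N from S2 back to S2, so every xyⁱz is accepted.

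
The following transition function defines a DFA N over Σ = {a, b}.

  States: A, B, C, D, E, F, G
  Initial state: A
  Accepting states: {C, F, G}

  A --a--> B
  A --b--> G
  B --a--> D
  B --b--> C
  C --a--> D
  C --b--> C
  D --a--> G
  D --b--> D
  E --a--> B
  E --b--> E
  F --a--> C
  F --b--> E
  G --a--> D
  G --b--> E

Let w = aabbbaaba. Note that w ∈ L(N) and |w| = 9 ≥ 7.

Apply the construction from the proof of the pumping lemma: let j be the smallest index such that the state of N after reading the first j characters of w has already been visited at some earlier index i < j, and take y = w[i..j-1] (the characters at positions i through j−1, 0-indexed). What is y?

Run of N on w = a a b b b a a b a:
  step 0: A  (start)
  step 1: B  (read a: A→B)
  step 2: D  (read a: B→D)
  step 3: D  (read b: D→D)   ← first repeat (D seen earlier)
  step 4: D  (read b: D→D)
  step 5: D  (read b: D→D)
  step 6: G  (read a: D→G)
  step 7: D  (read a: G→D)
  step 8: D  (read b: D→D)
  step 9: G  (read a: D→G)

So i = 2, j = 3, giving x = w[0:2] = aa, y = w[2:3] = b, z = w[3:9] = bbaaba.
Check: |xy| = 3 ≤ 7 and |y| = 1 ≥ 1. Reading y takes N from D back to D, so every xyⁱz is accepted.

b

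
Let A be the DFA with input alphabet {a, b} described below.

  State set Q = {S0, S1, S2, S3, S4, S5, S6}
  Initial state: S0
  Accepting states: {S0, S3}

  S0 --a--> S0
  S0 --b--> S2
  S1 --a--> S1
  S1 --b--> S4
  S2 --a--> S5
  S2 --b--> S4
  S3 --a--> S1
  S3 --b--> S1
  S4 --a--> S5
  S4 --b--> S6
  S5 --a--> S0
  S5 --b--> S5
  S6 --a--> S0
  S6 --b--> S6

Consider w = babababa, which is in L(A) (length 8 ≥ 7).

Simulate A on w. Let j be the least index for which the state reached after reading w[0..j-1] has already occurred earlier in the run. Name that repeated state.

Run of A on w = b a b a b a b a:
  step 0: S0  (start)
  step 1: S2  (read b: S0→S2)
  step 2: S5  (read a: S2→S5)
  step 3: S5  (read b: S5→S5)   ← first repeat (S5 seen earlier)
  step 4: S0  (read a: S5→S0)
  step 5: S2  (read b: S0→S2)
  step 6: S5  (read a: S2→S5)
  step 7: S5  (read b: S5→S5)
  step 8: S0  (read a: S5→S0)

The earliest repeat is at step j = 3: A is in S5, which it already visited at step i = 2.
Since A has 7 states, any run of length ≥ 7 visits 7+1 states, so by pigeonhole some state repeats within the first 7 steps — that repeat gives the pumpable loop.

S5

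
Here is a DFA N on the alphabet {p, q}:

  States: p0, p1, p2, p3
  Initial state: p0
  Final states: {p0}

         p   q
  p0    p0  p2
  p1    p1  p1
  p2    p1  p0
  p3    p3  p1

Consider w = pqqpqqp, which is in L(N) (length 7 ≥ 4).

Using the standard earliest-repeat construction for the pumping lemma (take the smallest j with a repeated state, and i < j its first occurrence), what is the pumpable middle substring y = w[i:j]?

p

Run of N on w = p q q p q q p:
  step 0: p0  (start)
  step 1: p0  (read p: p0→p0)   ← first repeat (p0 seen earlier)
  step 2: p2  (read q: p0→p2)
  step 3: p0  (read q: p2→p0)
  step 4: p0  (read p: p0→p0)
  step 5: p2  (read q: p0→p2)
  step 6: p0  (read q: p2→p0)
  step 7: p0  (read p: p0→p0)

So i = 0, j = 1, giving x = w[0:0] = ε, y = w[0:1] = p, z = w[1:7] = qqpqqp.
Check: |xy| = 1 ≤ 4 and |y| = 1 ≥ 1. Reading y takes N from p0 back to p0, so every xyⁱz is accepted.
With |Q| = 4, pigeonhole forces a state repeat no later than step 4; the substring read between the first and second visits to that state can be pumped.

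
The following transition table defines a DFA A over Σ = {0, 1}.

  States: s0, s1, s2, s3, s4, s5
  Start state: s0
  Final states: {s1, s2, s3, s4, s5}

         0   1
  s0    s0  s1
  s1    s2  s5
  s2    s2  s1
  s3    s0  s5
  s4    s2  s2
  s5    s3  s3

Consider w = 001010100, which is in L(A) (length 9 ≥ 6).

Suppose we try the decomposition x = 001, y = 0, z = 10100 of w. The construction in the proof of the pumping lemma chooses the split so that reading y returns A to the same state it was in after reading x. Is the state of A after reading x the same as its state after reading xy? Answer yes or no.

no

State sequence: s0 -0-> s0 -0-> s0 -1-> s1 -0-> s2

After x (step 3): s1. After xy (step 4): s2.
They differ (s1 ≠ s2), so y is not a cycle from the state after x; this split is not the one the pumping-lemma construction produces, and pumping y need not keep the string in L(A).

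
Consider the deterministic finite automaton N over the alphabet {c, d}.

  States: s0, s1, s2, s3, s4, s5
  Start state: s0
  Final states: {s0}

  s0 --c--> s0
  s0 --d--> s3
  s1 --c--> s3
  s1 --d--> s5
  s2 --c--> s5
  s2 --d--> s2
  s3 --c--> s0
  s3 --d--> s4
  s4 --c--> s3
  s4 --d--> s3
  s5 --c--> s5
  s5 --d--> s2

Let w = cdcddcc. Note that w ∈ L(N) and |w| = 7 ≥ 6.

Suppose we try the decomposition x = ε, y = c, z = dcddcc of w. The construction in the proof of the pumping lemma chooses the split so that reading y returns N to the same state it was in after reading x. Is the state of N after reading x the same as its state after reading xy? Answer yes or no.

Run of N on the first 1 characters of w = c:
  step 0: s0  (start)
  step 1: s0  (read c: s0→s0)

After x (step 0): s0. After xy (step 1): s0.
They match, so y = c drives N around a cycle from s0 back to itself; pumping y any number of times keeps N in s0 before reading z, and xyⁱz ∈ L(N) for every i ≥ 0.

yes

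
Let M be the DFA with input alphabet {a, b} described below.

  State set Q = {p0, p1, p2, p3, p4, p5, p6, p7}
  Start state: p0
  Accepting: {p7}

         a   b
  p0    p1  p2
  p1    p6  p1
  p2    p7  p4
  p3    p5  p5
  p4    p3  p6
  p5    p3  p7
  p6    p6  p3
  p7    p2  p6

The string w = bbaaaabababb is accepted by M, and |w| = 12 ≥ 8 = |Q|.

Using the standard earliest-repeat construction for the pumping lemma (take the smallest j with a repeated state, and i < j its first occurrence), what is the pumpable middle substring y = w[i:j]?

State sequence: p0 -b-> p2 -b-> p4 -a-> p3 -a-> p5 -a-> p3 -a-> p5 -b-> p7 -a-> p2 -b-> p4 -a-> p3 -b-> p5 -b-> p7
First repeat at step 5: p3 was already visited.

So i = 3, j = 5, giving x = w[0:3] = bba, y = w[3:5] = aa, z = w[5:12] = abababb.
Check: |xy| = 5 ≤ 8 and |y| = 2 ≥ 1. Reading y takes M from p3 back to p3, so every xyⁱz is accepted.

aa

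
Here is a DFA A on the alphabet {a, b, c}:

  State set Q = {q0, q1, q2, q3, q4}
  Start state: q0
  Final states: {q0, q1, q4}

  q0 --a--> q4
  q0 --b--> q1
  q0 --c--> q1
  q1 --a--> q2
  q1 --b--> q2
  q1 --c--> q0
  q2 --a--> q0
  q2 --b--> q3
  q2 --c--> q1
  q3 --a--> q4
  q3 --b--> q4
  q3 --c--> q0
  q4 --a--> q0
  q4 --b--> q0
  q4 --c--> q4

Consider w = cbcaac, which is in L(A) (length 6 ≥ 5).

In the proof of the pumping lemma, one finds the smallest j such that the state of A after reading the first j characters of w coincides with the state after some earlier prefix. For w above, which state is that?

State sequence: q0 -c-> q1 -b-> q2 -c-> q1 -a-> q2 -a-> q0 -c-> q1
First repeat at step 3: q1 was already visited.

The earliest repeat is at step j = 3: A is in q1, which it already visited at step i = 1.
With |Q| = 5, pigeonhole forces a state repeat no later than step 5; the substring read between the first and second visits to that state can be pumped.

q1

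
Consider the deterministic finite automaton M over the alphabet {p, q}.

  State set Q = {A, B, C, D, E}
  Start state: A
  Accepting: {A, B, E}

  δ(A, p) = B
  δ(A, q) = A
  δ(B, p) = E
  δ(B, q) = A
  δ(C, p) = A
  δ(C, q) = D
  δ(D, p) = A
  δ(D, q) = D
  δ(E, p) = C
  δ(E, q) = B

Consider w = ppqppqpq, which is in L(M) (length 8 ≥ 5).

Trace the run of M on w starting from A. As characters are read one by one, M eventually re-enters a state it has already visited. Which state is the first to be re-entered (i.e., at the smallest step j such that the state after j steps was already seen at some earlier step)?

B

State sequence: A -p-> B -p-> E -q-> B -p-> E -p-> C -q-> D -p-> A -q-> A
First repeat at step 3: B was already visited.

The earliest repeat is at step j = 3: M is in B, which it already visited at step i = 1.
Since M has 5 states, any run of length ≥ 5 visits 5+1 states, so by pigeonhole some state repeats within the first 5 steps — that repeat gives the pumpable loop.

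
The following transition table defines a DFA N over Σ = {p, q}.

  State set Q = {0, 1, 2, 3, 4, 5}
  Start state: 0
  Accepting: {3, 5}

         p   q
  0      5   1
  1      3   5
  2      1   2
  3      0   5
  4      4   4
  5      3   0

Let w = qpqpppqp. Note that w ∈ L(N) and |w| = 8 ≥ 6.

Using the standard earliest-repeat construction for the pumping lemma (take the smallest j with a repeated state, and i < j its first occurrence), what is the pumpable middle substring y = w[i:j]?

Run of N on w = q p q p p p q p:
  step 0: 0  (start)
  step 1: 1  (read q: 0→1)
  step 2: 3  (read p: 1→3)
  step 3: 5  (read q: 3→5)
  step 4: 3  (read p: 5→3)   ← first repeat (3 seen earlier)
  step 5: 0  (read p: 3→0)
  step 6: 5  (read p: 0→5)
  step 7: 0  (read q: 5→0)
  step 8: 5  (read p: 0→5)

So i = 2, j = 4, giving x = w[0:2] = qp, y = w[2:4] = qp, z = w[4:8] = ppqp.
Check: |xy| = 4 ≤ 6 and |y| = 2 ≥ 1. Reading y takes N from 3 back to 3, so every xyⁱz is accepted.
Since N has 6 states, any run of length ≥ 6 visits 6+1 states, so by pigeonhole some state repeats within the first 6 steps — that repeat gives the pumpable loop.

qp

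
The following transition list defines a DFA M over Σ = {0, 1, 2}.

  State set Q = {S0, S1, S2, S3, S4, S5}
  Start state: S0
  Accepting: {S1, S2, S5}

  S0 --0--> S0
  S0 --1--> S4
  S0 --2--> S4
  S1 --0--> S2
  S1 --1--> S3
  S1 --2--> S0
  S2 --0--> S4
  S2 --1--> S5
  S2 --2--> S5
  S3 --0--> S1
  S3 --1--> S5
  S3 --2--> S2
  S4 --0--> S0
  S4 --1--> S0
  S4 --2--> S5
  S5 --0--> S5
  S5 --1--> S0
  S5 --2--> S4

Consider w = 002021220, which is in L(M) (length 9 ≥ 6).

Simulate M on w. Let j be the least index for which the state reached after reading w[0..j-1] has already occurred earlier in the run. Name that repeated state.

S0

Run of M on w = 0 0 2 0 2 1 2 2 0:
  step 0: S0  (start)
  step 1: S0  (read 0: S0→S0)   ← first repeat (S0 seen earlier)
  step 2: S0  (read 0: S0→S0)
  step 3: S4  (read 2: S0→S4)
  step 4: S0  (read 0: S4→S0)
  step 5: S4  (read 2: S0→S4)
  step 6: S0  (read 1: S4→S0)
  step 7: S4  (read 2: S0→S4)
  step 8: S5  (read 2: S4→S5)
  step 9: S5  (read 0: S5→S5)

The earliest repeat is at step j = 1: M is in S0, which it already visited at step i = 0.
Pumping length from the standard proof: p = 6 (the number of states). The repeated state found above gives |xy| = j ≤ 6 and |y| = j − i ≥ 1.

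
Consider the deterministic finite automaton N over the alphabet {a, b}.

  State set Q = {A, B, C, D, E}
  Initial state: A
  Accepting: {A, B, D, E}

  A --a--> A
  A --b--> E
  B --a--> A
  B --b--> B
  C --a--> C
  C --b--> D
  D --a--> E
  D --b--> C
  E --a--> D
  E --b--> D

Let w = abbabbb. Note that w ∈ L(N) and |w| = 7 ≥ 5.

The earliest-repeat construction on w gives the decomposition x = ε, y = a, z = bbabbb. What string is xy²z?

aabbabbb

xy^2z = ε·a·a·bbabbb = aabbabbb.
Reading y = a takes N from A back to A, so after x·y·y the machine is still in A, and z then leads to the accepting state D. Hence aabbabbb ∈ L(N).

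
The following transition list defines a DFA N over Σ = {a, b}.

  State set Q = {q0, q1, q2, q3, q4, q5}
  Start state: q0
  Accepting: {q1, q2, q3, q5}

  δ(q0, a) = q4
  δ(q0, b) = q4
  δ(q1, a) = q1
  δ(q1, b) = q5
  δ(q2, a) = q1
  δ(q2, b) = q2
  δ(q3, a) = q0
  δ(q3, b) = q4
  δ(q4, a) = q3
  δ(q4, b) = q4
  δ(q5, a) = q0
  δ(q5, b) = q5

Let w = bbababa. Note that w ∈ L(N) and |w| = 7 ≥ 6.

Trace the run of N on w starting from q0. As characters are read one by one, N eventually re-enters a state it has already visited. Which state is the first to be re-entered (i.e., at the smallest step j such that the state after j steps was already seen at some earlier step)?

q4

Run of N on w = b b a b a b a:
  step 0: q0  (start)
  step 1: q4  (read b: q0→q4)
  step 2: q4  (read b: q4→q4)   ← first repeat (q4 seen earlier)
  step 3: q3  (read a: q4→q3)
  step 4: q4  (read b: q3→q4)
  step 5: q3  (read a: q4→q3)
  step 6: q4  (read b: q3→q4)
  step 7: q3  (read a: q4→q3)

The earliest repeat is at step j = 2: N is in q4, which it already visited at step i = 1.
With |Q| = 6, pigeonhole forces a state repeat no later than step 6; the substring read between the first and second visits to that state can be pumped.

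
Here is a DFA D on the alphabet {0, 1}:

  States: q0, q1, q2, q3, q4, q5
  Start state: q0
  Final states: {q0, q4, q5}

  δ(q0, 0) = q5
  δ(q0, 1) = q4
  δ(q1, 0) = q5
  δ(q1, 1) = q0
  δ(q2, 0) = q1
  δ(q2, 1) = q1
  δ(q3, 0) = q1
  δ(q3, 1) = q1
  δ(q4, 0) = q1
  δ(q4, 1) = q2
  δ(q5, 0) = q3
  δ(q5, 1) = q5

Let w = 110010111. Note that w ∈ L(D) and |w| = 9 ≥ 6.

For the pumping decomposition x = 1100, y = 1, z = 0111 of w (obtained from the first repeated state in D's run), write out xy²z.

1100110111

xy^2z = 1100·1·1·0111 = 1100110111.
Reading y = 1 takes D from q5 back to q5, so after x·y·y the machine is still in q5, and z then leads to the accepting state q4. Hence 1100110111 ∈ L(D).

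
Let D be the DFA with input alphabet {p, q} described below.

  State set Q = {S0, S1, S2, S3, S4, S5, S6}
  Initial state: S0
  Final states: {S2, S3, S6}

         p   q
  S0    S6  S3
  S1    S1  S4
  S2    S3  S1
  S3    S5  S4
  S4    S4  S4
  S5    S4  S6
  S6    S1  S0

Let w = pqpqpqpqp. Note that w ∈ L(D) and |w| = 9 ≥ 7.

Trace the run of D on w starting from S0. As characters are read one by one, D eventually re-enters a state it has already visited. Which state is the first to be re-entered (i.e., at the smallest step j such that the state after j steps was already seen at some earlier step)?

Run of D on w = p q p q p q p q p:
  step 0: S0  (start)
  step 1: S6  (read p: S0→S6)
  step 2: S0  (read q: S6→S0)   ← first repeat (S0 seen earlier)
  step 3: S6  (read p: S0→S6)
  step 4: S0  (read q: S6→S0)
  step 5: S6  (read p: S0→S6)
  step 6: S0  (read q: S6→S0)
  step 7: S6  (read p: S0→S6)
  step 8: S0  (read q: S6→S0)
  step 9: S6  (read p: S0→S6)

The earliest repeat is at step j = 2: D is in S0, which it already visited at step i = 0.

S0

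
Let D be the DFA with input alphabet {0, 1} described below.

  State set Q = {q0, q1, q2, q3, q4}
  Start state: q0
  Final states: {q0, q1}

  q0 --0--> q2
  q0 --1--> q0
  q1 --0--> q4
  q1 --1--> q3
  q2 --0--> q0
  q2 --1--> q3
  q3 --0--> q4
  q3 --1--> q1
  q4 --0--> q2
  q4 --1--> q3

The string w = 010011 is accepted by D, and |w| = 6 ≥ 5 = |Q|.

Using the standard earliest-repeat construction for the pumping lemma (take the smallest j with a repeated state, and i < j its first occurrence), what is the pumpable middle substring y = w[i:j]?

Run of D on w = 0 1 0 0 1 1:
  step 0: q0  (start)
  step 1: q2  (read 0: q0→q2)
  step 2: q3  (read 1: q2→q3)
  step 3: q4  (read 0: q3→q4)
  step 4: q2  (read 0: q4→q2)   ← first repeat (q2 seen earlier)
  step 5: q3  (read 1: q2→q3)
  step 6: q1  (read 1: q3→q1)

So i = 1, j = 4, giving x = w[0:1] = 0, y = w[1:4] = 100, z = w[4:6] = 11.
Check: |xy| = 4 ≤ 5 and |y| = 3 ≥ 1. Reading y takes D from q2 back to q2, so every xyⁱz is accepted.

100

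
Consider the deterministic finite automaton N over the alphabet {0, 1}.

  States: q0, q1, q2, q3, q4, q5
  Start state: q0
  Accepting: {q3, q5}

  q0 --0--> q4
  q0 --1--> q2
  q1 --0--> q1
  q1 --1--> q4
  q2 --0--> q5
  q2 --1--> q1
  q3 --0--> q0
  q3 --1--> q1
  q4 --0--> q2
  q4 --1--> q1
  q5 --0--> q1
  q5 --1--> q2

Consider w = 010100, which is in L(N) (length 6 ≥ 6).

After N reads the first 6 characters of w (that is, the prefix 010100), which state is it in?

q5

Run of N on the first 6 characters of w = 0 1 0 1 0 0:
  step 0: q0  (start)
  step 1: q4  (read 0: q0→q4)
  step 2: q1  (read 1: q4→q1)
  step 3: q1  (read 0: q1→q1)
  step 4: q4  (read 1: q1→q4)
  step 5: q2  (read 0: q4→q2)
  step 6: q5  (read 0: q2→q5)

After reading 6 characters, N is in state q5.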